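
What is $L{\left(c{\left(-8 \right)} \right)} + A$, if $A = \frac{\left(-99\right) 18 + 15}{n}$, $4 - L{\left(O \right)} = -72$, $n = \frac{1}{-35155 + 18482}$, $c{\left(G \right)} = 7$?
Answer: $29461267$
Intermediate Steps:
$n = - \frac{1}{16673}$ ($n = \frac{1}{-16673} = - \frac{1}{16673} \approx -5.9977 \cdot 10^{-5}$)
$L{\left(O \right)} = 76$ ($L{\left(O \right)} = 4 - -72 = 4 + 72 = 76$)
$A = 29461191$ ($A = \frac{\left(-99\right) 18 + 15}{- \frac{1}{16673}} = \left(-1782 + 15\right) \left(-16673\right) = \left(-1767\right) \left(-16673\right) = 29461191$)
$L{\left(c{\left(-8 \right)} \right)} + A = 76 + 29461191 = 29461267$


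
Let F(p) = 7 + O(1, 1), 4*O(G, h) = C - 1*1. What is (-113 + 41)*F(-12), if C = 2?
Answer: -522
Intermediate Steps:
O(G, h) = ¼ (O(G, h) = (2 - 1*1)/4 = (2 - 1)/4 = (¼)*1 = ¼)
F(p) = 29/4 (F(p) = 7 + ¼ = 29/4)
(-113 + 41)*F(-12) = (-113 + 41)*(29/4) = -72*29/4 = -522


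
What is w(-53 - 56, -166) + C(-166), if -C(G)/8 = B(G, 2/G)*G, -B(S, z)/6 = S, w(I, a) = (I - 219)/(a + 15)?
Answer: 199726216/151 ≈ 1.3227e+6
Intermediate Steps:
w(I, a) = (-219 + I)/(15 + a)
B(S, z) = -6*S
C(G) = 48*G**2 (C(G) = -8*(-6*G)*G = -(-48)*G**2 = 48*G**2)
w(-53 - 56, -166) + C(-166) = (-219 + (-53 - 56))/(15 - 166) + 48*(-166)**2 = (-219 - 109)/(-151) + 48*27556 = -1/151*(-328) + 1322688 = 328/151 + 1322688 = 199726216/151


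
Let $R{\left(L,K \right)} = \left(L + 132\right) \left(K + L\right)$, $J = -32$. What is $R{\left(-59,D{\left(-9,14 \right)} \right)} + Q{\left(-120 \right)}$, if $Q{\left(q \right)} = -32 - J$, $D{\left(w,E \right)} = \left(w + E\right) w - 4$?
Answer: $-7884$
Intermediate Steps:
$D{\left(w,E \right)} = -4 + w \left(E + w\right)$ ($D{\left(w,E \right)} = \left(E + w\right) w - 4 = w \left(E + w\right) - 4 = -4 + w \left(E + w\right)$)
$R{\left(L,K \right)} = \left(132 + L\right) \left(K + L\right)$
$Q{\left(q \right)} = 0$ ($Q{\left(q \right)} = -32 - -32 = -32 + 32 = 0$)
$R{\left(-59,D{\left(-9,14 \right)} \right)} + Q{\left(-120 \right)} = \left(\left(-59\right)^{2} + 132 \left(-4 + \left(-9\right)^{2} + 14 \left(-9\right)\right) + 132 \left(-59\right) + \left(-4 + \left(-9\right)^{2} + 14 \left(-9\right)\right) \left(-59\right)\right) + 0 = \left(3481 + 132 \left(-4 + 81 - 126\right) - 7788 + \left(-4 + 81 - 126\right) \left(-59\right)\right) + 0 = \left(3481 + 132 \left(-49\right) - 7788 - -2891\right) + 0 = \left(3481 - 6468 - 7788 + 2891\right) + 0 = -7884 + 0 = -7884$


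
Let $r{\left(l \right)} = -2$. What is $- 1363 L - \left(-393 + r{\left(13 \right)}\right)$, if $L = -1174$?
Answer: $1600557$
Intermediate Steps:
$- 1363 L - \left(-393 + r{\left(13 \right)}\right) = \left(-1363\right) \left(-1174\right) + \left(393 - -2\right) = 1600162 + \left(393 + 2\right) = 1600162 + 395 = 1600557$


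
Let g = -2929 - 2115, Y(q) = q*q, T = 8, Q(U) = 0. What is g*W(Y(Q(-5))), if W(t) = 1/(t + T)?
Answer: -1261/2 ≈ -630.50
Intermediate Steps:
Y(q) = q²
W(t) = 1/(8 + t) (W(t) = 1/(t + 8) = 1/(8 + t))
g = -5044
g*W(Y(Q(-5))) = -5044/(8 + 0²) = -5044/(8 + 0) = -5044/8 = -5044*⅛ = -1261/2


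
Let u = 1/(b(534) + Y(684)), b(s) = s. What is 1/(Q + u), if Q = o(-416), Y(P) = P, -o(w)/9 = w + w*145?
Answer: 1218/665788033 ≈ 1.8294e-6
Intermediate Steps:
o(w) = -1314*w (o(w) = -9*(w + w*145) = -9*(w + 145*w) = -1314*w)
Q = 546624 (Q = -1314*(-416) = 546624)
u = 1/1218 (u = 1/(534 + 684) = 1/1218 ≈ 0.00082102)
1/(Q + u) = 1/(546624 + 1/1218) = 1/(665788033/1218) = 1218/665788033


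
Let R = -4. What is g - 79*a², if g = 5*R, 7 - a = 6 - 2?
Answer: -731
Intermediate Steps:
a = 3 (a = 7 - (6 - 2) = 7 - 1*4 = 7 - 4 = 3)
g = -20 (g = 5*(-4) = -20)
g - 79*a² = -20 - 79*3² = -20 - 79*9 = -20 - 711 = -731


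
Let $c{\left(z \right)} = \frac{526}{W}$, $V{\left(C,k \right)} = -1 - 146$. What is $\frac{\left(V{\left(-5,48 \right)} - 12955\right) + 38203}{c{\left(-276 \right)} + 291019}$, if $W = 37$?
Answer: $\frac{928737}{10768229} \approx 0.086248$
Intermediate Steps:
$V{\left(C,k \right)} = -147$
$c{\left(z \right)} = \frac{526}{37}$
$\frac{\left(V{\left(-5,48 \right)} - 12955\right) + 38203}{c{\left(-276 \right)} + 291019} = \frac{\left(-147 - 12955\right) + 38203}{\frac{526}{37} + 291019} = \frac{\left(-147 - 12955\right) + 38203}{\frac{10768229}{37}} = \left(-13102 + 38203\right) \frac{37}{10768229} = 25101 \cdot \frac{37}{10768229} = \frac{928737}{10768229}$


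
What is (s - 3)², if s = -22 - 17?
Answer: 1764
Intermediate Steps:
s = -39
(s - 3)² = (-39 - 3)² = (-42)² = 1764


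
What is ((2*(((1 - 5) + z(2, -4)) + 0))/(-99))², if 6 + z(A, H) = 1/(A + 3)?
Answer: 9604/245025 ≈ 0.039196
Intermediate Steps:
z(A, H) = -6 + 1/(3 + A) (z(A, H) = -6 + 1/(A + 3) = -6 + 1/(3 + A))
((2*(((1 - 5) + z(2, -4)) + 0))/(-99))² = ((2*(((1 - 5) + (-17 - 6*2)/(3 + 2)) + 0))/(-99))² = ((2*((-4 + (-17 - 12)/5) + 0))*(-1/99))² = ((2*((-4 + (⅕)*(-29)) + 0))*(-1/99))² = ((2*((-4 - 29/5) + 0))*(-1/99))² = ((2*(-49/5 + 0))*(-1/99))² = ((2*(-49/5))*(-1/99))² = (-98/5*(-1/99))² = (98/495)² = 9604/245025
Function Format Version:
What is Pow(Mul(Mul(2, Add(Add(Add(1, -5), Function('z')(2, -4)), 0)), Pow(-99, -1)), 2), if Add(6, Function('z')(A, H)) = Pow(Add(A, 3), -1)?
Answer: Rational(9604, 245025) ≈ 0.039196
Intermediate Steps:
Function('z')(A, H) = Add(-6, Pow(Add(3, A), -1)) (Function('z')(A, H) = Add(-6, Pow(Add(A, 3), -1)) = Add(-6, Pow(Add(3, A), -1)))
Pow(Mul(Mul(2, Add(Add(Add(1, -5), Function('z')(2, -4)), 0)), Pow(-99, -1)), 2) = Pow(Mul(Mul(2, Add(Add(Add(1, -5), Mul(Pow(Add(3, 2), -1), Add(-17, Mul(-6, 2)))), 0)), Pow(-99, -1)), 2) = Pow(Mul(Mul(2, Add(Add(-4, Mul(Pow(5, -1), Add(-17, -12))), 0)), Rational(-1, 99)), 2) = Pow(Mul(Mul(2, Add(Add(-4, Mul(Rational(1, 5), -29)), 0)), Rational(-1, 99)), 2) = Pow(Mul(Mul(2, Add(Add(-4, Rational(-29, 5)), 0)), Rational(-1, 99)), 2) = Pow(Mul(Mul(2, Add(Rational(-49, 5), 0)), Rational(-1, 99)), 2) = Pow(Mul(Mul(2, Rational(-49, 5)), Rational(-1, 99)), 2) = Pow(Mul(Rational(-98, 5), Rational(-1, 99)), 2) = Pow(Rational(98, 495), 2) = Rational(9604, 245025)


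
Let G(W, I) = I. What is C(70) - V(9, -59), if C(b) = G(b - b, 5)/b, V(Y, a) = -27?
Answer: 379/14 ≈ 27.071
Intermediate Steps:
C(b) = 5/b
C(70) - V(9, -59) = 5/70 - 1*(-27) = 5*(1/70) + 27 = 1/14 + 27 = 379/14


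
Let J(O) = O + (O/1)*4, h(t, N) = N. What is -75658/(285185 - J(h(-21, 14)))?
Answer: -75658/285115 ≈ -0.26536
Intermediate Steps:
J(O) = 5*O (J(O) = O + (O*1)*4 = O + O*4 = O + 4*O = 5*O)
-75658/(285185 - J(h(-21, 14))) = -75658/(285185 - 5*14) = -75658/(285185 - 1*70) = -75658/(285185 - 70) = -75658/285115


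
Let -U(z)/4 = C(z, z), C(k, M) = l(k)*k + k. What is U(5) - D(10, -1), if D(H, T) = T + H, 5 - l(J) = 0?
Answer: -129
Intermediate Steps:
l(J) = 5 (l(J) = 5 - 1*0 = 5 + 0 = 5)
D(H, T) = H + T
C(k, M) = 6*k (C(k, M) = 5*k + k = 6*k)
U(z) = -24*z
U(5) - D(10, -1) = -24*5 - (10 - 1) = -120 - 1*9 = -120 - 9 = -129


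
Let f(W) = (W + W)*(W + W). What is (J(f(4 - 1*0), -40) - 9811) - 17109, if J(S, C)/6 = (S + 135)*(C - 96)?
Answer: -189304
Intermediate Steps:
f(W) = 4*W**2 (f(W) = (2*W)*(2*W) = 4*W**2)
J(S, C) = 6*(-96 + C)*(135 + S) (J(S, C) = 6*((S + 135)*(C - 96)) = 6*((135 + S)*(-96 + C)) = 6*((-96 + C)*(135 + S)) = 6*(-96 + C)*(135 + S))
(J(f(4 - 1*0), -40) - 9811) - 17109 = ((-77760 - 2304*(4 - 1*0)**2 + 810*(-40) + 6*(-40)*(4*(4 - 1*0)**2)) - 9811) - 17109 = ((-77760 - 2304*(4 + 0)**2 - 32400 + 6*(-40)*(4*(4 + 0)**2)) - 9811) - 17109 = ((-77760 - 2304*4**2 - 32400 + 6*(-40)*(4*4**2)) - 9811) - 17109 = ((-77760 - 2304*16 - 32400 + 6*(-40)*(4*16)) - 9811) - 17109 = ((-77760 - 576*64 - 32400 + 6*(-40)*64) - 9811) - 17109 = ((-77760 - 36864 - 32400 - 15360) - 9811) - 17109 = (-162384 - 9811) - 17109 = -172195 - 17109 = -189304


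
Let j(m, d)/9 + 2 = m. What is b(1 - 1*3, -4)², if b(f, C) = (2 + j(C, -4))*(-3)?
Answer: 24336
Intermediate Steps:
j(m, d) = -18 + 9*m
b(f, C) = 48 - 27*C (b(f, C) = (2 + (-18 + 9*C))*(-3) = (-16 + 9*C)*(-3) = 48 - 27*C)
b(1 - 1*3, -4)² = (48 - 27*(-4))² = (48 + 108)² = 156² = 24336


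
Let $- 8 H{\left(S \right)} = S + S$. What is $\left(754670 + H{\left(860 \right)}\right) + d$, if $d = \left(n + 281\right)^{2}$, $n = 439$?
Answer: $1272855$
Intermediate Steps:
$d = 518400$ ($d = \left(439 + 281\right)^{2} = 720^{2} = 518400$)
$H{\left(S \right)} = - \frac{S}{4}$ ($H{\left(S \right)} = - \frac{S + S}{8} = - \frac{2 S}{8} = - \frac{S}{4}$)
$\left(754670 + H{\left(860 \right)}\right) + d = \left(754670 - 215\right) + 518400 = 754455 + 518400 = 1272855$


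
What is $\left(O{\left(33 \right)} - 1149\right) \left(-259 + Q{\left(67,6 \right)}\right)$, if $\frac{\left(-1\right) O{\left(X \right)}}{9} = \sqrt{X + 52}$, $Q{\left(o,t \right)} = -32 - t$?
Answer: $341253 + 2673 \sqrt{85} \approx 3.659 \cdot 10^{5}$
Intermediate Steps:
$O{\left(X \right)} = - 9 \sqrt{52 + X}$ ($O{\left(X \right)} = - 9 \sqrt{X + 52} = - 9 \sqrt{52 + X}$)
$\left(O{\left(33 \right)} - 1149\right) \left(-259 + Q{\left(67,6 \right)}\right) = \left(- 9 \sqrt{52 + 33} - 1149\right) \left(-259 - 38\right) = \left(- 9 \sqrt{85} - 1149\right) \left(-259 - 38\right) = \left(-1149 - 9 \sqrt{85}\right) \left(-259 - 38\right) = \left(-1149 - 9 \sqrt{85}\right) \left(-297\right) = 341253 + 2673 \sqrt{85}$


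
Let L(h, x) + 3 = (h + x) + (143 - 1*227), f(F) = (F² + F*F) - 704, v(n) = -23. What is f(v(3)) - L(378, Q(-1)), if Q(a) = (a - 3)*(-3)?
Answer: 51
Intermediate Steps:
f(F) = -704 + 2*F² (f(F) = (F² + F²) - 704 = 2*F² - 704 = -704 + 2*F²)
Q(a) = 9 - 3*a (Q(a) = (-3 + a)*(-3) = 9 - 3*a)
L(h, x) = -87 + h + x (L(h, x) = -3 + ((h + x) + (143 - 1*227)) = -3 + ((h + x) + (143 - 227)) = -3 + ((h + x) - 84) = -3 + (-84 + h + x) = -87 + h + x)
f(v(3)) - L(378, Q(-1)) = (-704 + 2*(-23)²) - (-87 + 378 + (9 - 3*(-1))) = (-704 + 2*529) - (-87 + 378 + (9 + 3)) = (-704 + 1058) - (-87 + 378 + 12) = 354 - 1*303 = 354 - 303 = 51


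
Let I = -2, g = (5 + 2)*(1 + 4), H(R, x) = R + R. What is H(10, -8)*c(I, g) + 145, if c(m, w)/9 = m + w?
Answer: 6085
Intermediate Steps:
H(R, x) = 2*R
g = 35 (g = 7*5 = 35)
c(m, w) = 9*m + 9*w (c(m, w) = 9*(m + w) = 9*m + 9*w)
H(10, -8)*c(I, g) + 145 = (2*10)*(9*(-2) + 9*35) + 145 = 20*(-18 + 315) + 145 = 20*297 + 145 = 5940 + 145 = 6085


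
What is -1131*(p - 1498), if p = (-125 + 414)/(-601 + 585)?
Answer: 27434667/16 ≈ 1.7147e+6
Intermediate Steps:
p = -289/16 (p = 289/(-16) = 289*(-1/16) = -289/16 ≈ -18.063)
-1131*(p - 1498) = -1131*(-289/16 - 1498) = -1131*(-24257/16) = 27434667/16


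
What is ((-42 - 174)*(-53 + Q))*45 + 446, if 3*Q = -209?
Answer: 1192766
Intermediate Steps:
Q = -209/3 (Q = (⅓)*(-209) = -209/3 ≈ -69.667)
((-42 - 174)*(-53 + Q))*45 + 446 = ((-42 - 174)*(-53 - 209/3))*45 + 446 = -216*(-368/3)*45 + 446 = 26496*45 + 446 = 1192320 + 446 = 1192766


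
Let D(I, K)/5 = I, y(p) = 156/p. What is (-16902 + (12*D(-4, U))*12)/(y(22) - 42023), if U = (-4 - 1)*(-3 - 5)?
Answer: 31086/66025 ≈ 0.47082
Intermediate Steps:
U = 40 (U = -5*(-8) = 40)
D(I, K) = 5*I
(-16902 + (12*D(-4, U))*12)/(y(22) - 42023) = (-16902 + (12*(5*(-4)))*12)/(156/22 - 42023) = (-16902 + (12*(-20))*12)/(156*(1/22) - 42023) = (-16902 - 240*12)/(78/11 - 42023) = (-16902 - 2880)/(-462175/11) = -19782*(-11/462175) = 31086/66025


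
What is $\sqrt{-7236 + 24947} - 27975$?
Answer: $-27975 + \sqrt{17711} \approx -27842.0$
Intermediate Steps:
$\sqrt{-7236 + 24947} - 27975 = \sqrt{17711} - 27975 = -27975 + \sqrt{17711}$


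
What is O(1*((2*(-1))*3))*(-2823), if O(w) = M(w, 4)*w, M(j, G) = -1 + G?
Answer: 50814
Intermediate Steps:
O(w) = 3*w (O(w) = (-1 + 4)*w = 3*w)
O(1*((2*(-1))*3))*(-2823) = (3*(1*((2*(-1))*3)))*(-2823) = (3*(1*(-2*3)))*(-2823) = (3*(1*(-6)))*(-2823) = (3*(-6))*(-2823) = -18*(-2823) = 50814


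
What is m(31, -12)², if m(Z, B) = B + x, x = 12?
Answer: 0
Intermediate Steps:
m(Z, B) = 12 + B (m(Z, B) = B + 12 = 12 + B)
m(31, -12)² = (12 - 12)² = 0² = 0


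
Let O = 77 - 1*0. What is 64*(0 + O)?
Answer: 4928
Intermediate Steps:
O = 77 (O = 77 + 0 = 77)
64*(0 + O) = 64*(0 + 77) = 64*77 = 4928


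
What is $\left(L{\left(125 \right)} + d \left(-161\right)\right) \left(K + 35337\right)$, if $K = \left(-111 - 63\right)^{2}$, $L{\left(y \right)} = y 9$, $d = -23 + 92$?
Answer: $-655080192$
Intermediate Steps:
$d = 69$
$L{\left(y \right)} = 9 y$
$K = 30276$ ($K = \left(-174\right)^{2} = 30276$)
$\left(L{\left(125 \right)} + d \left(-161\right)\right) \left(K + 35337\right) = \left(9 \cdot 125 + 69 \left(-161\right)\right) \left(30276 + 35337\right) = \left(1125 - 11109\right) 65613 = \left(-9984\right) 65613 = -655080192$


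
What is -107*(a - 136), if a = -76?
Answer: 22684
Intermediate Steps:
-107*(a - 136) = -107*(-76 - 136) = -107*(-212) = 22684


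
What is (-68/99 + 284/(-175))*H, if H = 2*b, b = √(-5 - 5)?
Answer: -80032*I*√10/17325 ≈ -14.608*I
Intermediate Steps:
b = I*√10 (b = √(-10) = I*√10 ≈ 3.1623*I)
H = 2*I*√10 (H = 2*(I*√10) = 2*I*√10 ≈ 6.3246*I)
(-68/99 + 284/(-175))*H = (-68/99 + 284/(-175))*(2*I*√10) = (-68*1/99 + 284*(-1/175))*(2*I*√10) = (-68/99 - 284/175)*(2*I*√10) = -80032*I*√10/17325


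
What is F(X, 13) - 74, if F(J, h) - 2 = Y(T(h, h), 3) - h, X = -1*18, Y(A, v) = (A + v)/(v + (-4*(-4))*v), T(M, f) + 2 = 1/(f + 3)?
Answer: -4079/48 ≈ -84.979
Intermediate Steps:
T(M, f) = -2 + 1/(3 + f) (T(M, f) = -2 + 1/(f + 3) = -2 + 1/(3 + f))
Y(A, v) = (A + v)/(17*v) (Y(A, v) = (A + v)/(v + 16*v) = (A + v)/((17*v)) = (A + v)*(1/(17*v)) = (A + v)/(17*v))
X = -18
F(J, h) = 35/17 - h + (-5 - 2*h)/(51*(3 + h)) (F(J, h) = 2 + ((1/17)*((-5 - 2*h)/(3 + h) + 3)/3 - h) = 2 + ((1/17)*(1/3)*(3 + (-5 - 2*h)/(3 + h)) - h) = 2 + ((1/17 + (-5 - 2*h)/(51*(3 + h))) - h) = 2 + (1/17 - h + (-5 - 2*h)/(51*(3 + h))) = 35/17 - h + (-5 - 2*h)/(51*(3 + h)))
F(X, 13) - 74 = (310 - 51*13**2 - 50*13)/(51*(3 + 13)) - 74 = (1/51)*(310 - 51*169 - 650)/16 - 74 = (1/51)*(1/16)*(310 - 8619 - 650) - 74 = (1/51)*(1/16)*(-8959) - 74 = -527/48 - 74 = -4079/48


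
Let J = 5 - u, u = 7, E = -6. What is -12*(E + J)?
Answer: 96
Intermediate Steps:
J = -2 (J = 5 - 1*7 = 5 - 7 = -2)
-12*(E + J) = -12*(-6 - 2) = -12*(-8) = 96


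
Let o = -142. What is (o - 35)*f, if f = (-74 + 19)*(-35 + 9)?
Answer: -253110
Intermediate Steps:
f = 1430 (f = -55*(-26) = 1430)
(o - 35)*f = (-142 - 35)*1430 = -177*1430 = -253110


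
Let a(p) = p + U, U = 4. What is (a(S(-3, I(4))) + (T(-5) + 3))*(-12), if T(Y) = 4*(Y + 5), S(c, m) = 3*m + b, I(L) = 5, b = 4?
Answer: -312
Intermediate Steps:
S(c, m) = 4 + 3*m (S(c, m) = 3*m + 4 = 4 + 3*m)
T(Y) = 20 + 4*Y (T(Y) = 4*(5 + Y) = 20 + 4*Y)
a(p) = 4 + p (a(p) = p + 4 = 4 + p)
(a(S(-3, I(4))) + (T(-5) + 3))*(-12) = ((4 + (4 + 3*5)) + ((20 + 4*(-5)) + 3))*(-12) = ((4 + (4 + 15)) + ((20 - 20) + 3))*(-12) = ((4 + 19) + (0 + 3))*(-12) = (23 + 3)*(-12) = 26*(-12) = -312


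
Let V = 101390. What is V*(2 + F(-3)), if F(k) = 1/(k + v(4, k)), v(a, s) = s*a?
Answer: 588062/3 ≈ 1.9602e+5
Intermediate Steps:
v(a, s) = a*s
F(k) = 1/(5*k) (F(k) = 1/(k + 4*k) = 1/(5*k))
V*(2 + F(-3)) = 101390*(2 + (⅕)/(-3)) = 101390*(2 + (⅕)*(-⅓)) = 101390*(2 - 1/15) = 101390*(29/15) = 588062/3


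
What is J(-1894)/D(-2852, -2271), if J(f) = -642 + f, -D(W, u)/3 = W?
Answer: -634/2139 ≈ -0.29640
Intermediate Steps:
D(W, u) = -3*W
J(-1894)/D(-2852, -2271) = (-642 - 1894)/((-3*(-2852))) = -2536/8556 = -2536*1/8556 = -634/2139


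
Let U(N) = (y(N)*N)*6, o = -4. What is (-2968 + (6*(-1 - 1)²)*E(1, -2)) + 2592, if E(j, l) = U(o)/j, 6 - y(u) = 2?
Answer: -2680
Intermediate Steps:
y(u) = 4 (y(u) = 6 - 1*2 = 6 - 2 = 4)
U(N) = 24*N (U(N) = (4*N)*6 = 24*N)
E(j, l) = -96/j (E(j, l) = (24*(-4))/j = -96/j)
(-2968 + (6*(-1 - 1)²)*E(1, -2)) + 2592 = (-2968 + (6*(-1 - 1)²)*(-96/1)) + 2592 = (-2968 + (6*(-2)²)*(-96*1)) + 2592 = (-2968 + (6*4)*(-96)) + 2592 = (-2968 + 24*(-96)) + 2592 = (-2968 - 2304) + 2592 = -5272 + 2592 = -2680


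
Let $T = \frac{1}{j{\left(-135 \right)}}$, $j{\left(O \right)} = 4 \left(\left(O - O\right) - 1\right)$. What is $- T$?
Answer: $\frac{1}{4} \approx 0.25$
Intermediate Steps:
$j{\left(O \right)} = -4$ ($j{\left(O \right)} = 4 \left(0 - 1\right) = 4 \left(-1\right) = -4$)
$T = - \frac{1}{4}$ ($T = \frac{1}{-4} = - \frac{1}{4} \approx -0.25$)
$- T = \left(-1\right) \left(- \frac{1}{4}\right) = \frac{1}{4}$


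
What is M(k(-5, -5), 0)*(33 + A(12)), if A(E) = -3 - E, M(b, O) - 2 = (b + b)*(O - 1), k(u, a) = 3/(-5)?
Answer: 288/5 ≈ 57.600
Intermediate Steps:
k(u, a) = -⅗ (k(u, a) = 3*(-⅕) = -⅗)
M(b, O) = 2 + 2*b*(-1 + O) (M(b, O) = 2 + (b + b)*(O - 1) = 2 + (2*b)*(-1 + O) = 2 + 2*b*(-1 + O))
M(k(-5, -5), 0)*(33 + A(12)) = (2 - 2*(-⅗) + 2*0*(-⅗))*(33 + (-3 - 1*12)) = (2 + 6/5 + 0)*(33 + (-3 - 12)) = 16*(33 - 15)/5 = (16/5)*18 = 288/5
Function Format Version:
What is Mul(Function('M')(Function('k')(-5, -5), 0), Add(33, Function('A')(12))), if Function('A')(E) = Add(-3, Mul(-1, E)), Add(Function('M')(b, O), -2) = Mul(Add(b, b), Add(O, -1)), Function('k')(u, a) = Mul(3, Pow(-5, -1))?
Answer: Rational(288, 5) ≈ 57.600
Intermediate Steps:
Function('k')(u, a) = Rational(-3, 5) (Function('k')(u, a) = Mul(3, Rational(-1, 5)) = Rational(-3, 5))
Function('M')(b, O) = Add(2, Mul(2, b, Add(-1, O))) (Function('M')(b, O) = Add(2, Mul(Add(b, b), Add(O, -1))) = Add(2, Mul(Mul(2, b), Add(-1, O))) = Add(2, Mul(2, b, Add(-1, O))))
Mul(Function('M')(Function('k')(-5, -5), 0), Add(33, Function('A')(12))) = Mul(Add(2, Mul(-2, Rational(-3, 5)), Mul(2, 0, Rational(-3, 5))), Add(33, Add(-3, Mul(-1, 12)))) = Mul(Add(2, Rational(6, 5), 0), Add(33, Add(-3, -12))) = Mul(Rational(16, 5), Add(33, -15)) = Mul(Rational(16, 5), 18) = Rational(288, 5)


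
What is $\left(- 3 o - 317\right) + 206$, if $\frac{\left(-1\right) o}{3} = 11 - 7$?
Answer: $-75$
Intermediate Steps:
$o = -12$ ($o = - 3 \left(11 - 7\right) = \left(-3\right) 4 = -12$)
$\left(- 3 o - 317\right) + 206 = \left(\left(-3\right) \left(-12\right) - 317\right) + 206 = \left(36 - 317\right) + 206 = -281 + 206 = -75$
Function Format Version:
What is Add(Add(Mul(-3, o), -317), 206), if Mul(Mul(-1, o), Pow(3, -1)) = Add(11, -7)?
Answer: -75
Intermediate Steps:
o = -12 (o = Mul(-3, Add(11, -7)) = Mul(-3, 4) = -12)
Add(Add(Mul(-3, o), -317), 206) = Add(Add(Mul(-3, -12), -317), 206) = Add(Add(36, -317), 206) = Add(-281, 206) = -75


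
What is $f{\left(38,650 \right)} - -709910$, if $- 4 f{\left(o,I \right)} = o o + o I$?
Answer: $703374$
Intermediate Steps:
$f{\left(o,I \right)} = - \frac{o^{2}}{4} - \frac{I o}{4}$ ($f{\left(o,I \right)} = - \frac{o o + o I}{4} = - \frac{o^{2} + I o}{4} = - \frac{o^{2}}{4} - \frac{I o}{4}$)
$f{\left(38,650 \right)} - -709910 = \left(- \frac{1}{4}\right) 38 \left(650 + 38\right) - -709910 = \left(- \frac{1}{4}\right) 38 \cdot 688 + 709910 = -6536 + 709910 = 703374$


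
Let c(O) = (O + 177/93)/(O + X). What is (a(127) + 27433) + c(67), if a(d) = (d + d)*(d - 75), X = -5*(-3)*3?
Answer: 17638461/434 ≈ 40642.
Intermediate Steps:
X = 45 (X = 15*3 = 45)
a(d) = 2*d*(-75 + d) (a(d) = (2*d)*(-75 + d) = 2*d*(-75 + d))
c(O) = (59/31 + O)/(45 + O) (c(O) = (O + 177/93)/(O + 45) = (O + 177*(1/93))/(45 + O) = (O + 59/31)/(45 + O) = (59/31 + O)/(45 + O))
(a(127) + 27433) + c(67) = (2*127*(-75 + 127) + 27433) + (59/31 + 67)/(45 + 67) = (2*127*52 + 27433) + (2136/31)/112 = (13208 + 27433) + (1/112)*(2136/31) = 40641 + 267/434 = 17638461/434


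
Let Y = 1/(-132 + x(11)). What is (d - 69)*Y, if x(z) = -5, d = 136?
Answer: -67/137 ≈ -0.48905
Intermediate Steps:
Y = -1/137 (Y = 1/(-132 - 5) = 1/(-137) = -1/137 ≈ -0.0072993)
(d - 69)*Y = (136 - 69)*(-1/137) = 67*(-1/137) = -67/137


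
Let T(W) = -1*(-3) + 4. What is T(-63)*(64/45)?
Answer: 448/45 ≈ 9.9556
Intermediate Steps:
T(W) = 7 (T(W) = 3 + 4 = 7)
T(-63)*(64/45) = 7*(64/45) = 448/45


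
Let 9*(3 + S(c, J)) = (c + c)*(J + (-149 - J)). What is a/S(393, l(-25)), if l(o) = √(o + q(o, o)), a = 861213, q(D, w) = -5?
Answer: -2583639/39047 ≈ -66.167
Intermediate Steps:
l(o) = √(-5 + o) (l(o) = √(o - 5) = √(-5 + o))
S(c, J) = -3 - 298*c/9 (S(c, J) = -3 + ((c + c)*(J + (-149 - J)))/9 = -3 + ((2*c)*(-149))/9 = -3 + (-298*c)/9 = -3 - 298*c/9)
a/S(393, l(-25)) = 861213/(-3 - 298/9*393) = 861213/(-3 - 39038/3) = 861213/(-39047/3) = 861213*(-3/39047) = -2583639/39047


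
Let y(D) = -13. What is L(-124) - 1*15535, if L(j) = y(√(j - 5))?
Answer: -15548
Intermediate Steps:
L(j) = -13
L(-124) - 1*15535 = -13 - 1*15535 = -13 - 15535 = -15548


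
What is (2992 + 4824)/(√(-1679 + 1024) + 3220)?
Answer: 5033504/2073811 - 7816*I*√655/10369055 ≈ 2.4272 - 0.019291*I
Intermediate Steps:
(2992 + 4824)/(√(-1679 + 1024) + 3220) = 7816/(√(-655) + 3220) = 7816/(I*√655 + 3220) = 7816/(3220 + I*√655)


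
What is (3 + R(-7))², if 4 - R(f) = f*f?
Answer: 1764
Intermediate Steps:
R(f) = 4 - f² (R(f) = 4 - f*f = 4 - f²)
(3 + R(-7))² = (3 + (4 - 1*(-7)²))² = (3 + (4 - 1*49))² = (3 + (4 - 49))² = (3 - 45)² = (-42)² = 1764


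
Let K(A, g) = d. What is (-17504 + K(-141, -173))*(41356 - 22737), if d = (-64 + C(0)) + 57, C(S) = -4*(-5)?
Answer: -325664929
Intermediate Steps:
C(S) = 20
d = 13 (d = (-64 + 20) + 57 = -44 + 57 = 13)
K(A, g) = 13
(-17504 + K(-141, -173))*(41356 - 22737) = (-17504 + 13)*(41356 - 22737) = -17491*18619 = -325664929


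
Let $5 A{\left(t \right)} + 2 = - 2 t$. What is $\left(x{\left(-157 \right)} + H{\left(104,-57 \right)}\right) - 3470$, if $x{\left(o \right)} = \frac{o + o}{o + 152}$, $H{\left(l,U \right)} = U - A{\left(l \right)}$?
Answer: $- \frac{17111}{5} \approx -3422.2$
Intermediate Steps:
$A{\left(t \right)} = - \frac{2}{5} - \frac{2 t}{5}$ ($A{\left(t \right)} = - \frac{2}{5} + \frac{\left(-2\right) t}{5} = - \frac{2}{5} - \frac{2 t}{5}$)
$H{\left(l,U \right)} = \frac{2}{5} + U + \frac{2 l}{5}$ ($H{\left(l,U \right)} = U - \left(- \frac{2}{5} - \frac{2 l}{5}\right) = U + \left(\frac{2}{5} + \frac{2 l}{5}\right) = \frac{2}{5} + U + \frac{2 l}{5}$)
$x{\left(o \right)} = \frac{2 o}{152 + o}$
$\left(x{\left(-157 \right)} + H{\left(104,-57 \right)}\right) - 3470 = \left(2 \left(-157\right) \frac{1}{152 - 157} + \left(\frac{2}{5} - 57 + \frac{2}{5} \cdot 104\right)\right) - 3470 = \left(2 \left(-157\right) \frac{1}{-5} + \left(\frac{2}{5} - 57 + \frac{208}{5}\right)\right) - 3470 = \left(2 \left(-157\right) \left(- \frac{1}{5}\right) - 15\right) - 3470 = \left(\frac{314}{5} - 15\right) - 3470 = \frac{239}{5} - 3470 = - \frac{17111}{5}$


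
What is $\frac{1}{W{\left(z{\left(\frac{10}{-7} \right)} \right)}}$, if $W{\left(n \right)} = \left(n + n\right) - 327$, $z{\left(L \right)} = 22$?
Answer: $- \frac{1}{283} \approx -0.0035336$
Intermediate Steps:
$W{\left(n \right)} = -327 + 2 n$ ($W{\left(n \right)} = 2 n - 327 = -327 + 2 n$)
$\frac{1}{W{\left(z{\left(\frac{10}{-7} \right)} \right)}} = \frac{1}{-327 + 2 \cdot 22} = \frac{1}{-327 + 44} = \frac{1}{-283} = - \frac{1}{283}$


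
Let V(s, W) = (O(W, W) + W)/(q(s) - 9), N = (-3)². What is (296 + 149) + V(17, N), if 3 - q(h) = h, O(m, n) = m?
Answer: 10217/23 ≈ 444.22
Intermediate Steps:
q(h) = 3 - h
N = 9
V(s, W) = 2*W/(-6 - s) (V(s, W) = (W + W)/((3 - s) - 9) = (2*W)/(-6 - s) = 2*W/(-6 - s))
(296 + 149) + V(17, N) = (296 + 149) - 2*9/(6 + 17) = 445 - 2*9/23 = 445 - 2*9*1/23 = 445 - 18/23 = 10217/23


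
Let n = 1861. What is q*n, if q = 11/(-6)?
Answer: -20471/6 ≈ -3411.8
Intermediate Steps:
q = -11/6 (q = 11*(-1/6) = -11/6 ≈ -1.8333)
q*n = -11/6*1861 = -20471/6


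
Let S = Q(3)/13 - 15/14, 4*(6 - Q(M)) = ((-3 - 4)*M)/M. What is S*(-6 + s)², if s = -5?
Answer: -20933/364 ≈ -57.508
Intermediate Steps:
Q(M) = 31/4 (Q(M) = 6 - (-3 - 4)*M/(4*M) = 6 - (-7*M)/(4*M) = 6 - ¼*(-7) = 6 + 7/4 = 31/4)
S = -173/364 (S = (31/4)/13 - 15/14 = (31/4)*(1/13) - 15*1/14 = 31/52 - 15/14 = -173/364 ≈ -0.47527)
S*(-6 + s)² = -173*(-6 - 5)²/364 = -173/364*(-11)² = -173/364*121 = -20933/364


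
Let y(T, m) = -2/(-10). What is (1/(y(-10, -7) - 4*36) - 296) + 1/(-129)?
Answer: -27455660/92751 ≈ -296.01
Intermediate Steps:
y(T, m) = ⅕ (y(T, m) = -2*(-⅒) = ⅕)
(1/(y(-10, -7) - 4*36) - 296) + 1/(-129) = (1/(⅕ - 4*36) - 296) + 1/(-129) = (1/(⅕ - 144) - 296) - 1/129 = (1/(-719/5) - 296) - 1/129 = (-5/719 - 296) - 1/129 = -212829/719 - 1/129 = -27455660/92751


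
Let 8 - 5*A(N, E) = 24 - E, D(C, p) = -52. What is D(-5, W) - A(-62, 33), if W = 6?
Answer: -277/5 ≈ -55.400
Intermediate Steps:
A(N, E) = -16/5 + E/5 (A(N, E) = 8/5 - (24 - E)/5 = 8/5 + (-24/5 + E/5) = -16/5 + E/5)
D(-5, W) - A(-62, 33) = -52 - (-16/5 + (⅕)*33) = -52 - (-16/5 + 33/5) = -52 - 1*17/5 = -52 - 17/5 = -277/5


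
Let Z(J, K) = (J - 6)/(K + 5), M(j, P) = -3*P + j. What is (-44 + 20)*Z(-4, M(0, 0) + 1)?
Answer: 40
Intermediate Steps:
M(j, P) = j - 3*P
Z(J, K) = (-6 + J)/(5 + K)
(-44 + 20)*Z(-4, M(0, 0) + 1) = (-44 + 20)*((-6 - 4)/(5 + ((0 - 3*0) + 1))) = -24*(-10)/(5 + ((0 + 0) + 1)) = -24*(-10)/(5 + (0 + 1)) = -24*(-10)/(5 + 1) = -24*(-10)/6 = -4*(-10) = -24*(-5/3) = 40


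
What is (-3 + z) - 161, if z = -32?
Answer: -196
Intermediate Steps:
(-3 + z) - 161 = (-3 - 32) - 161 = -35 - 161 = -196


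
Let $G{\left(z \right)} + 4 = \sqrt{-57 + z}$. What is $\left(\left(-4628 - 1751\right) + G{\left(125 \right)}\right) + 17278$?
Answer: $10895 + 2 \sqrt{17} \approx 10903.0$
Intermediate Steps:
$G{\left(z \right)} = -4 + \sqrt{-57 + z}$
$\left(\left(-4628 - 1751\right) + G{\left(125 \right)}\right) + 17278 = \left(\left(-4628 - 1751\right) - \left(4 - \sqrt{-57 + 125}\right)\right) + 17278 = \left(-6379 - \left(4 - \sqrt{68}\right)\right) + 17278 = \left(-6379 - \left(4 - 2 \sqrt{17}\right)\right) + 17278 = \left(-6383 + 2 \sqrt{17}\right) + 17278 = 10895 + 2 \sqrt{17}$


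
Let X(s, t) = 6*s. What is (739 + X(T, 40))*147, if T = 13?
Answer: 120099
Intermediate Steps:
(739 + X(T, 40))*147 = (739 + 6*13)*147 = (739 + 78)*147 = 817*147 = 120099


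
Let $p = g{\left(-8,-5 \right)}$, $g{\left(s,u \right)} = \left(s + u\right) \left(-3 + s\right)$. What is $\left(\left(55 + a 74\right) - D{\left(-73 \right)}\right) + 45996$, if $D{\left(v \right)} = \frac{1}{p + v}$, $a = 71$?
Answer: $\frac{3591349}{70} \approx 51305.0$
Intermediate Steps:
$g{\left(s,u \right)} = \left(-3 + s\right) \left(s + u\right)$
$p = 143$ ($p = \left(-8\right)^{2} - -24 - -15 - -40 = 64 + 24 + 15 + 40 = 143$)
$D{\left(v \right)} = \frac{1}{143 + v}$
$\left(\left(55 + a 74\right) - D{\left(-73 \right)}\right) + 45996 = \left(\left(55 + 71 \cdot 74\right) - \frac{1}{143 - 73}\right) + 45996 = \left(\left(55 + 5254\right) - \frac{1}{70}\right) + 45996 = \left(5309 - \frac{1}{70}\right) + 45996 = \frac{371629}{70} + 45996 = \frac{3591349}{70}$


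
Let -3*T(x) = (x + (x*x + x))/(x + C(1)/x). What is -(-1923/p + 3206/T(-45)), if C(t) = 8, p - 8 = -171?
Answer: -1118216149/4731075 ≈ -236.36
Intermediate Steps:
p = -163 (p = 8 - 171 = -163)
T(x) = -(x² + 2*x)/(3*(x + 8/x)) (T(x) = -(x + (x*x + x))/(3*(x + 8/x)) = -(x + (x² + x))/(3*(x + 8/x)) = -(x + (x + x²))/(3*(x + 8/x)) = -(x² + 2*x)/(3*(x + 8/x)))
-(-1923/p + 3206/T(-45)) = -(-1923/(-163) + 3206/(((⅓)*(-45)²*(-2 - 1*(-45))/(8 + (-45)²)))) = -(-1923*(-1/163) + 3206/(((⅓)*2025*(-2 + 45)/(8 + 2025)))) = -(1923/163 + 3206/(((⅓)*2025*43/2033))) = -(1923/163 + 3206/(((⅓)*2025*(1/2033)*43))) = -(1923/163 + 3206/(29025/2033)) = -(1923/163 + 3206*(2033/29025)) = -(1923/163 + 6517798/29025) = -1*1118216149/4731075 = -1118216149/4731075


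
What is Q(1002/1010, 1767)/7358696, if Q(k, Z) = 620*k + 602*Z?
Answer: 53749629/371614148 ≈ 0.14464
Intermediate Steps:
Q(k, Z) = 602*Z + 620*k
Q(1002/1010, 1767)/7358696 = (602*1767 + 620*(1002/1010))/7358696 = (1063734 + 620*(1002*(1/1010)))*(1/7358696) = (1063734 + 620*(501/505))*(1/7358696) = (1063734 + 62124/101)*(1/7358696) = (107499258/101)*(1/7358696) = 53749629/371614148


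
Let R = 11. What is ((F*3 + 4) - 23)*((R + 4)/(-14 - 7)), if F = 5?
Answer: 20/7 ≈ 2.8571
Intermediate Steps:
((F*3 + 4) - 23)*((R + 4)/(-14 - 7)) = ((5*3 + 4) - 23)*((11 + 4)/(-14 - 7)) = ((15 + 4) - 23)*(15/(-21)) = (19 - 23)*(15*(-1/21)) = -4*(-5/7) = 20/7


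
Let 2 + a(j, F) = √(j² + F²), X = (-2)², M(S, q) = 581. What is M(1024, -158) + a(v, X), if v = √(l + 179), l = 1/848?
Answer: 579 + √8764133/212 ≈ 592.96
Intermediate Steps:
l = 1/848 ≈ 0.0011792
v = √8045029/212 (v = √(1/848 + 179) = √(151793/848) = √8045029/212 ≈ 13.379)
X = 4
a(j, F) = -2 + √(F² + j²) (a(j, F) = -2 + √(j² + F²) = -2 + √(F² + j²))
M(1024, -158) + a(v, X) = 581 + (-2 + √(4² + (√8045029/212)²)) = 581 + (-2 + √(16 + 151793/848)) = 581 + (-2 + √(165361/848)) = 581 + (-2 + √8764133/212) = 579 + √8764133/212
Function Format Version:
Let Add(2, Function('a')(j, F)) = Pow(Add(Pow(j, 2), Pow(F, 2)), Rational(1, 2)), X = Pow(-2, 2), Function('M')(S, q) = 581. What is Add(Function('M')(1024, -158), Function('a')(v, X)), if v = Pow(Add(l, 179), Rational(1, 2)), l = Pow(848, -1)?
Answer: Add(579, Mul(Rational(1, 212), Pow(8764133, Rational(1, 2)))) ≈ 592.96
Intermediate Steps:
l = Rational(1, 848) ≈ 0.0011792
v = Mul(Rational(1, 212), Pow(8045029, Rational(1, 2))) (v = Pow(Add(Rational(1, 848), 179), Rational(1, 2)) = Pow(Rational(151793, 848), Rational(1, 2)) = Mul(Rational(1, 212), Pow(8045029, Rational(1, 2))) ≈ 13.379)
X = 4
Function('a')(j, F) = Add(-2, Pow(Add(Pow(F, 2), Pow(j, 2)), Rational(1, 2))) (Function('a')(j, F) = Add(-2, Pow(Add(Pow(j, 2), Pow(F, 2)), Rational(1, 2))) = Add(-2, Pow(Add(Pow(F, 2), Pow(j, 2)), Rational(1, 2))))
Add(Function('M')(1024, -158), Function('a')(v, X)) = Add(581, Add(-2, Pow(Add(Pow(4, 2), Pow(Mul(Rational(1, 212), Pow(8045029, Rational(1, 2))), 2)), Rational(1, 2)))) = Add(581, Add(-2, Pow(Add(16, Rational(151793, 848)), Rational(1, 2)))) = Add(581, Add(-2, Pow(Rational(165361, 848), Rational(1, 2)))) = Add(581, Add(-2, Mul(Rational(1, 212), Pow(8764133, Rational(1, 2))))) = Add(579, Mul(Rational(1, 212), Pow(8764133, Rational(1, 2))))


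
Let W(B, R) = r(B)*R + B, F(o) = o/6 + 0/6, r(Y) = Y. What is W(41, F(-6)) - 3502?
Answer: -3502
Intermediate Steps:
F(o) = o/6 (F(o) = o*(1/6) + 0*(1/6) = o/6 + 0 = o/6)
W(B, R) = B + B*R (W(B, R) = B*R + B = B + B*R)
W(41, F(-6)) - 3502 = 41*(1 + (1/6)*(-6)) - 3502 = 41*(1 - 1) - 3502 = 41*0 - 3502 = 0 - 3502 = -3502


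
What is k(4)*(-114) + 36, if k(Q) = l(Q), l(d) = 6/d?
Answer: -135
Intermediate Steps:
k(Q) = 6/Q
k(4)*(-114) + 36 = (6/4)*(-114) + 36 = (6*(¼))*(-114) + 36 = (3/2)*(-114) + 36 = -171 + 36 = -135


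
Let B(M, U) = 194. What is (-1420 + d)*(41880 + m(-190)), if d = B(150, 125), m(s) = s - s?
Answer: -51344880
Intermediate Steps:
m(s) = 0
d = 194
(-1420 + d)*(41880 + m(-190)) = (-1420 + 194)*(41880 + 0) = -1226*41880 = -51344880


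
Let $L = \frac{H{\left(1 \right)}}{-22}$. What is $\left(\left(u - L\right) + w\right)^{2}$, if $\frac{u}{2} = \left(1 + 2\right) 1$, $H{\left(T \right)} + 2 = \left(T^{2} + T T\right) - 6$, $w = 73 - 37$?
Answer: $\frac{210681}{121} \approx 1741.2$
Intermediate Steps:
$w = 36$ ($w = 73 - 37 = 36$)
$H{\left(T \right)} = -8 + 2 T^{2}$ ($H{\left(T \right)} = -2 - \left(6 - T^{2} - T T\right) = -2 + \left(\left(T^{2} + T^{2}\right) - 6\right) = -2 + \left(2 T^{2} - 6\right) = -2 + \left(-6 + 2 T^{2}\right) = -8 + 2 T^{2}$)
$u = 6$ ($u = 2 \left(1 + 2\right) 1 = 2 \cdot 3 \cdot 1 = 2 \cdot 3 = 6$)
$L = \frac{3}{11}$ ($L = \frac{-8 + 2 \cdot 1^{2}}{-22} = \left(-8 + 2 \cdot 1\right) \left(- \frac{1}{22}\right) = \left(-8 + 2\right) \left(- \frac{1}{22}\right) = \left(-6\right) \left(- \frac{1}{22}\right) = \frac{3}{11} \approx 0.27273$)
$\left(\left(u - L\right) + w\right)^{2} = \left(\left(6 - \frac{3}{11}\right) + 36\right)^{2} = \left(\frac{63}{11} + 36\right)^{2} = \left(\frac{459}{11}\right)^{2} = \frac{210681}{121}$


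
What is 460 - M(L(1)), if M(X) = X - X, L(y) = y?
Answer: 460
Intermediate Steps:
M(X) = 0
460 - M(L(1)) = 460 - 1*0 = 460 + 0 = 460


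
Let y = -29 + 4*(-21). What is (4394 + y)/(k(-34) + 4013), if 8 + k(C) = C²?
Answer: 4281/5161 ≈ 0.82949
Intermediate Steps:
y = -113 (y = -29 - 84 = -113)
k(C) = -8 + C²
(4394 + y)/(k(-34) + 4013) = (4394 - 113)/((-8 + (-34)²) + 4013) = 4281/((-8 + 1156) + 4013) = 4281/(1148 + 4013) = 4281/5161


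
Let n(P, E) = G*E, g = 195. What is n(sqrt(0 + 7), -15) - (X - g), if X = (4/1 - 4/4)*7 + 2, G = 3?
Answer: 127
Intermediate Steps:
n(P, E) = 3*E
X = 23 (X = (4*1 - 4*1/4)*7 + 2 = (4 - 1)*7 + 2 = 3*7 + 2 = 21 + 2 = 23)
n(sqrt(0 + 7), -15) - (X - g) = 3*(-15) - (23 - 1*195) = -45 - (23 - 195) = -45 - 1*(-172) = -45 + 172 = 127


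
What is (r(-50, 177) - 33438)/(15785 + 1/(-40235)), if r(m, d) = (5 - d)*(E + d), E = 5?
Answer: -1302447185/317554737 ≈ -4.1015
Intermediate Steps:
r(m, d) = (5 + d)*(5 - d) (r(m, d) = (5 - d)*(5 + d) = (5 + d)*(5 - d))
(r(-50, 177) - 33438)/(15785 + 1/(-40235)) = ((25 - 1*177**2) - 33438)/(15785 + 1/(-40235)) = ((25 - 1*31329) - 33438)/(15785 - 1/40235) = ((25 - 31329) - 33438)/(635109474/40235) = (-31304 - 33438)*(40235/635109474) = -64742*40235/635109474 = -1302447185/317554737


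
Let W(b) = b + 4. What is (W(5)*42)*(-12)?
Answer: -4536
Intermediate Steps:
W(b) = 4 + b
(W(5)*42)*(-12) = ((4 + 5)*42)*(-12) = (9*42)*(-12) = 378*(-12) = -4536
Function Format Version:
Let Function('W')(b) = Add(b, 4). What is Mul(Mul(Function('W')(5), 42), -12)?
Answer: -4536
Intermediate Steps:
Function('W')(b) = Add(4, b)
Mul(Mul(Function('W')(5), 42), -12) = Mul(Mul(Add(4, 5), 42), -12) = Mul(Mul(9, 42), -12) = Mul(378, -12) = -4536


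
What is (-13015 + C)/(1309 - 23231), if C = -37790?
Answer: 50805/21922 ≈ 2.3175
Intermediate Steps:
(-13015 + C)/(1309 - 23231) = (-13015 - 37790)/(1309 - 23231) = -50805/(-21922) = -50805*(-1/21922) = 50805/21922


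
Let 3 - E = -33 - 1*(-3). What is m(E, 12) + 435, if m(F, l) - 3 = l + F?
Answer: 483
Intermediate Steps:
E = 33 (E = 3 - (-33 - 1*(-3)) = 3 - (-33 + 3) = 3 - 1*(-30) = 3 + 30 = 33)
m(F, l) = 3 + F + l (m(F, l) = 3 + (l + F) = 3 + (F + l) = 3 + F + l)
m(E, 12) + 435 = (3 + 33 + 12) + 435 = 48 + 435 = 483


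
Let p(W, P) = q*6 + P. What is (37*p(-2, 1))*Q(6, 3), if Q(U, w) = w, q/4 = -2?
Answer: -5217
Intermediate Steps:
q = -8 (q = 4*(-2) = -8)
p(W, P) = -48 + P (p(W, P) = -8*6 + P = -48 + P)
(37*p(-2, 1))*Q(6, 3) = (37*(-48 + 1))*3 = (37*(-47))*3 = -1739*3 = -5217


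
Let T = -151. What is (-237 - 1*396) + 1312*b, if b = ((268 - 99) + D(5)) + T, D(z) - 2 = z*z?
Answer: 58407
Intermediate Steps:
D(z) = 2 + z² (D(z) = 2 + z*z = 2 + z²)
b = 45 (b = ((268 - 99) + (2 + 5²)) - 151 = (169 + (2 + 25)) - 151 = (169 + 27) - 151 = 196 - 151 = 45)
(-237 - 1*396) + 1312*b = (-237 - 1*396) + 1312*45 = (-237 - 396) + 59040 = -633 + 59040 = 58407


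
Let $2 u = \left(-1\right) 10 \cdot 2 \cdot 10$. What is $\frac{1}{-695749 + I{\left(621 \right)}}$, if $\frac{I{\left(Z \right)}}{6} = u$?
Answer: $- \frac{1}{696349} \approx -1.4361 \cdot 10^{-6}$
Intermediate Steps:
$u = -100$ ($u = \frac{\left(-1\right) 10 \cdot 2 \cdot 10}{2} = \frac{\left(-10\right) 2 \cdot 10}{2} = \frac{\left(-20\right) 10}{2} = \frac{1}{2} \left(-200\right) = -100$)
$I{\left(Z \right)} = -600$ ($I{\left(Z \right)} = 6 \left(-100\right) = -600$)
$\frac{1}{-695749 + I{\left(621 \right)}} = \frac{1}{-695749 - 600} = \frac{1}{-696349} = - \frac{1}{696349}$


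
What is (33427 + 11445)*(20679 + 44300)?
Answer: 2915737688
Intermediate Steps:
(33427 + 11445)*(20679 + 44300) = 44872*64979 = 2915737688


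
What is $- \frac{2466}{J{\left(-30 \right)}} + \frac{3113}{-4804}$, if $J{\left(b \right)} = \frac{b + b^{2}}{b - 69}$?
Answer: $\frac{195018571}{696580} \approx 279.97$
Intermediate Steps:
$J{\left(b \right)} = \frac{b + b^{2}}{-69 + b}$
$- \frac{2466}{J{\left(-30 \right)}} + \frac{3113}{-4804} = - \frac{2466}{\left(-30\right) \frac{1}{-69 - 30} \left(1 - 30\right)} + \frac{3113}{-4804} = - \frac{2466}{\left(-30\right) \frac{1}{-99} \left(-29\right)} + 3113 \left(- \frac{1}{4804}\right) = - \frac{2466}{\left(-30\right) \left(- \frac{1}{99}\right) \left(-29\right)} - \frac{3113}{4804} = - \frac{2466}{- \frac{290}{33}} - \frac{3113}{4804} = \left(-2466\right) \left(- \frac{33}{290}\right) - \frac{3113}{4804} = \frac{40689}{145} - \frac{3113}{4804} = \frac{195018571}{696580}$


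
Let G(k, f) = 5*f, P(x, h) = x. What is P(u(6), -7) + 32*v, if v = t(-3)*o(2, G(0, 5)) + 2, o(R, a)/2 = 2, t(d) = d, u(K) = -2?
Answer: -322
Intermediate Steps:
o(R, a) = 4 (o(R, a) = 2*2 = 4)
v = -10 (v = -3*4 + 2 = -12 + 2 = -10)
P(u(6), -7) + 32*v = -2 + 32*(-10) = -2 - 320 = -322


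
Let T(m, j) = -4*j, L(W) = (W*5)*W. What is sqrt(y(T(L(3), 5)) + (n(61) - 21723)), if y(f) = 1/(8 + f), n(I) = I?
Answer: 7*I*sqrt(15915)/6 ≈ 147.18*I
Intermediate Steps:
L(W) = 5*W**2 (L(W) = (5*W)*W = 5*W**2)
sqrt(y(T(L(3), 5)) + (n(61) - 21723)) = sqrt(1/(8 - 4*5) + (61 - 21723)) = sqrt(1/(8 - 20) - 21662) = sqrt(1/(-12) - 21662) = sqrt(-1/12 - 21662) = sqrt(-259945/12) = 7*I*sqrt(15915)/6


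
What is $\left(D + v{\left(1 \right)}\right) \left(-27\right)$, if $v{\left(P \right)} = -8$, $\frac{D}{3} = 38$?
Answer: $-2862$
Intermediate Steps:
$D = 114$ ($D = 3 \cdot 38 = 114$)
$\left(D + v{\left(1 \right)}\right) \left(-27\right) = \left(114 - 8\right) \left(-27\right) = 106 \left(-27\right) = -2862$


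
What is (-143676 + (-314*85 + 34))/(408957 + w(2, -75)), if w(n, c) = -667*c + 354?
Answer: -42583/114834 ≈ -0.37082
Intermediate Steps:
w(n, c) = 354 - 667*c
(-143676 + (-314*85 + 34))/(408957 + w(2, -75)) = (-143676 + (-314*85 + 34))/(408957 + (354 - 667*(-75))) = (-143676 + (-26690 + 34))/(408957 + (354 + 50025)) = (-143676 - 26656)/(408957 + 50379) = -170332/459336 = -170332*1/459336 = -42583/114834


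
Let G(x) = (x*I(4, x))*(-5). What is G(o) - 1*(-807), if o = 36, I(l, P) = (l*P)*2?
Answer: -51033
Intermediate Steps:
I(l, P) = 2*P*l (I(l, P) = (P*l)*2 = 2*P*l)
G(x) = -40*x² (G(x) = (x*(2*x*4))*(-5) = (x*(8*x))*(-5) = (8*x²)*(-5) = -40*x²)
G(o) - 1*(-807) = -40*36² - 1*(-807) = -40*1296 + 807 = -51840 + 807 = -51033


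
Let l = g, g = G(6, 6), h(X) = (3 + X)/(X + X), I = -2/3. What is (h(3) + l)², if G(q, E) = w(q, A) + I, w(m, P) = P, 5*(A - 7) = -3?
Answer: 10201/225 ≈ 45.338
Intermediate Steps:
A = 32/5 (A = 7 + (⅕)*(-3) = 7 - ⅗ = 32/5 ≈ 6.4000)
I = -⅔ (I = -2*⅓ = -⅔ ≈ -0.66667)
G(q, E) = 86/15 (G(q, E) = 32/5 - ⅔ = 86/15)
h(X) = (3 + X)/(2*X) (h(X) = (3 + X)/((2*X)) = (3 + X)*(1/(2*X)) = (3 + X)/(2*X))
g = 86/15 ≈ 5.7333
l = 86/15 ≈ 5.7333
(h(3) + l)² = ((½)*(3 + 3)/3 + 86/15)² = ((½)*(⅓)*6 + 86/15)² = (1 + 86/15)² = (101/15)² = 10201/225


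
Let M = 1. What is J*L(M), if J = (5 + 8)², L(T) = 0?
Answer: 0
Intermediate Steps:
J = 169 (J = 13² = 169)
J*L(M) = 169*0 = 0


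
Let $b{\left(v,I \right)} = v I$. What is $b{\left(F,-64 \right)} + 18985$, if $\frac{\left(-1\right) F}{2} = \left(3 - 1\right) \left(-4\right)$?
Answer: $17961$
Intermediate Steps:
$F = 16$ ($F = - 2 \left(3 - 1\right) \left(-4\right) = - 2 \cdot 2 \left(-4\right) = \left(-2\right) \left(-8\right) = 16$)
$b{\left(v,I \right)} = I v$
$b{\left(F,-64 \right)} + 18985 = \left(-64\right) 16 + 18985 = -1024 + 18985 = 17961$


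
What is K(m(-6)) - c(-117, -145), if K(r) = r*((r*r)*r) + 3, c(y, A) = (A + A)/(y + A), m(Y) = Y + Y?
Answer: 2716664/131 ≈ 20738.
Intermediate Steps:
m(Y) = 2*Y
c(y, A) = 2*A/(A + y) (c(y, A) = (2*A)/(A + y) = 2*A/(A + y))
K(r) = 3 + r⁴ (K(r) = r*(r²*r) + 3 = r*r³ + 3 = r⁴ + 3 = 3 + r⁴)
K(m(-6)) - c(-117, -145) = (3 + (2*(-6))⁴) - 2*(-145)/(-145 - 117) = (3 + (-12)⁴) - 2*(-145)/(-262) = (3 + 20736) - 2*(-145)*(-1)/262 = 20739 - 1*145/131 = 20739 - 145/131 = 2716664/131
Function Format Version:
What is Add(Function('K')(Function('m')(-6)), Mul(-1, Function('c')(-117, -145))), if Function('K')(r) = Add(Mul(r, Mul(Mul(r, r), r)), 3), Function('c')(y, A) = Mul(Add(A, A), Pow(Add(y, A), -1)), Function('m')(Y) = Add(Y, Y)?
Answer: Rational(2716664, 131) ≈ 20738.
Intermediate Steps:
Function('m')(Y) = Mul(2, Y)
Function('c')(y, A) = Mul(2, A, Pow(Add(A, y), -1)) (Function('c')(y, A) = Mul(Mul(2, A), Pow(Add(A, y), -1)) = Mul(2, A, Pow(Add(A, y), -1)))
Function('K')(r) = Add(3, Pow(r, 4)) (Function('K')(r) = Add(Mul(r, Mul(Pow(r, 2), r)), 3) = Add(Mul(r, Pow(r, 3)), 3) = Add(Pow(r, 4), 3) = Add(3, Pow(r, 4)))
Add(Function('K')(Function('m')(-6)), Mul(-1, Function('c')(-117, -145))) = Add(Add(3, Pow(Mul(2, -6), 4)), Mul(-1, Mul(2, -145, Pow(Add(-145, -117), -1)))) = Add(Add(3, Pow(-12, 4)), Mul(-1, Mul(2, -145, Pow(-262, -1)))) = Add(Add(3, 20736), Mul(-1, Mul(2, -145, Rational(-1, 262)))) = Add(20739, Mul(-1, Rational(145, 131))) = Add(20739, Rational(-145, 131)) = Rational(2716664, 131)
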